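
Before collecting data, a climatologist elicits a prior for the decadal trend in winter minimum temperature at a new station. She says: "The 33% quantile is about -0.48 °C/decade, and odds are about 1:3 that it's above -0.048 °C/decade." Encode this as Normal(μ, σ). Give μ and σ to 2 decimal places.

μ = -0.31, σ = 0.39

For Normal(μ,σ), the p-quantile is μ + z_p·σ. Here z_{0.33} = -0.4399, z_{0.75} = 0.6745.
So -0.48 = μ − 0.4399σ and -0.048 = μ + 0.6745σ.
Subtracting: σ = (-0.048 − -0.48)/(0.6745 − (-0.4399)) = 0.39.
Then μ = -0.48 − (-0.4399)·0.39 = -0.31.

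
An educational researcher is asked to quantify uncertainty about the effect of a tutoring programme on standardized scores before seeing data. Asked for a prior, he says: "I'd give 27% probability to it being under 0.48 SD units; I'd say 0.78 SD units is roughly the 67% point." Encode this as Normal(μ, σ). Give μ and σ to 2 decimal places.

μ = 0.65, σ = 0.28

For Normal(μ,σ), the p-quantile is μ + z_p·σ. Here z_{0.27} = -0.6128, z_{0.67} = 0.4399.
So 0.48 = μ − 0.6128σ and 0.78 = μ + 0.4399σ.
Subtracting: σ = (0.78 − 0.48)/(0.4399 − (-0.6128)) = 0.28.
Then μ = 0.48 − (-0.6128)·0.28 = 0.65.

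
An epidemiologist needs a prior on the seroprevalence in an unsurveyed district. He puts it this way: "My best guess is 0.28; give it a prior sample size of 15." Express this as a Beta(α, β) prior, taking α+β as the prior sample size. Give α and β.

α = 4.2, β = 10.8

Under the effective-sample-size interpretation, Beta(α, β) has prior mean α/(α+β) and prior sample size α+β.
So α+β = 15 and α/(α+β) = 0.28, giving α = 0.28·15 = 4.2 and β = 15 − 4.2 = 10.8.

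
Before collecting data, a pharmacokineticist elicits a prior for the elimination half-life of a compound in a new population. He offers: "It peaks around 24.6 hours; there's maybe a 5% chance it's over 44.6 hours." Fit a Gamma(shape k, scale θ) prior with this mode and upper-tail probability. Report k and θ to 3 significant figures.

k ≈ 8.87, θ ≈ 3.13

Gamma(k,θ) with k>1 has mode (k−1)θ, so θ = 24.6/(k−1).
Need P(X < 44.6) = 0.95 with θ tied to k this way. Start at k = 2, θ = 24.6: P(X<44.6) ≈ 0.541.
Too low — raise k to concentrate. Iterating converges to k ≈ 8.87.
Then θ = 24.6/(8.87−1) ≈ 3.13.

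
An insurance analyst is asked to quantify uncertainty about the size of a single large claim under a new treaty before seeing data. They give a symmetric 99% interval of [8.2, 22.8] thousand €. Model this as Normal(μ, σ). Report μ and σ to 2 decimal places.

μ = 15.50, σ = 2.83

A symmetric 99% interval runs μ ± z·σ with z = 2.576.
Half-width = 7.3, so σ = 7.3/2.576 = 2.83.
μ is the interval midpoint, 15.50.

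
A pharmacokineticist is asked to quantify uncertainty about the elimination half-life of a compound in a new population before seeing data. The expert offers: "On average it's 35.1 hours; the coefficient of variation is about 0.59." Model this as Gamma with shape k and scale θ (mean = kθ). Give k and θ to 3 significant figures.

For Gamma(k, scale θ): mean = kθ, variance = kθ², so CV = 1/√k.
CV = 0.59, hence k = 1/CV² = 2.87.
Then θ = mean/k = 35.1/2.87 = 12.2.

k ≈ 2.87, θ ≈ 12.2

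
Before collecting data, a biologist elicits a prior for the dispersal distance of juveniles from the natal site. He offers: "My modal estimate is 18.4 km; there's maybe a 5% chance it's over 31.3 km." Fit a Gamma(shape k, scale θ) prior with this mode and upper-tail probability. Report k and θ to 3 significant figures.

Gamma(k,θ) with k>1 has mode (k−1)θ, so θ = 18.4/(k−1).
Need P(X < 31.3) = 0.95 with θ tied to k this way. Start at k = 2, θ = 18.4: P(X<31.3) ≈ 0.507.
Too low — raise k to concentrate. Iterating converges to k ≈ 10.9.
Then θ = 18.4/(10.9−1) ≈ 1.86.

k ≈ 10.9, θ ≈ 1.86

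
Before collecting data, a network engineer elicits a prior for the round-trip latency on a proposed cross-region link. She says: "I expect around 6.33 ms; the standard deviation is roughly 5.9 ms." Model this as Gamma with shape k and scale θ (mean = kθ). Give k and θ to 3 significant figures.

k ≈ 1.15, θ ≈ 5.5

For Gamma(k, scale θ): mean = kθ, variance = kθ², so CV = 1/√k.
CV = SD/mean = 5.9/6.33 = 0.9321, hence k = 1/CV² = 1.15.
Then θ = mean/k = 6.33/1.15 = 5.5.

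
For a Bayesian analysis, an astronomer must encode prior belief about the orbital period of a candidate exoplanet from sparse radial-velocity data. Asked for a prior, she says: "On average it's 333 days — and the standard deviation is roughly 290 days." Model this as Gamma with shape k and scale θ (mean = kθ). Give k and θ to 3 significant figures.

k ≈ 1.32, θ ≈ 253

For Gamma(k, scale θ): mean = kθ, variance = kθ², so CV = 1/√k.
CV = SD/mean = 290/333 = 0.8709, hence k = 1/CV² = 1.32.
Then θ = mean/k = 333/1.32 = 253.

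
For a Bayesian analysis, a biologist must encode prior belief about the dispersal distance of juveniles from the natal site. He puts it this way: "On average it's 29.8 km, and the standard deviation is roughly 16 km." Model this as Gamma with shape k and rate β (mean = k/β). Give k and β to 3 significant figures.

For Gamma(k, rate β): mean = k/β, variance = k/β², so CV = 1/√k.
CV = SD/mean = 16/29.8 = 0.5369, hence k = 1/CV² = 3.47.
Then β = k/mean = 3.47/29.8 = 0.116.

k ≈ 3.47, β ≈ 0.116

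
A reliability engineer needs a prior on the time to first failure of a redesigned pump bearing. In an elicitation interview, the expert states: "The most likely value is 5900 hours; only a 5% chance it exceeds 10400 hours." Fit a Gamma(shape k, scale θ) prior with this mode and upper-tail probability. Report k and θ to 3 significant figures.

Gamma(k,θ) with k>1 has mode (k−1)θ, so θ = 5900/(k−1).
Need P(X < 10400) = 0.95 with θ tied to k this way. Start at k = 2, θ = 5900: P(X<10400) ≈ 0.526.
Too low — raise k to concentrate. Iterating converges to k ≈ 9.68.
Then θ = 5900/(9.68−1) ≈ 680.

k ≈ 9.68, θ ≈ 680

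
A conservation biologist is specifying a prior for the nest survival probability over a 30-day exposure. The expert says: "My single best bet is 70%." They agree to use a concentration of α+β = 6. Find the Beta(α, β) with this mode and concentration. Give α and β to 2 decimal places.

α = 3.80, β = 2.20

For α,β > 1 the Beta mode is (α−1)/(α+β−2). With α+β = 6, the mode is (α−1)/4.
Set (α−1)/4 = 0.7 → α = 1 + 0.7·4 = 3.80.
β = 6 − α = 2.20.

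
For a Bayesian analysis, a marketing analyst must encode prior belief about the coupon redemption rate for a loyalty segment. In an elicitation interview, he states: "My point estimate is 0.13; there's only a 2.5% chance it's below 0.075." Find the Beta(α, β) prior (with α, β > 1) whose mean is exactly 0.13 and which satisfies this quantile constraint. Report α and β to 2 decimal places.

With mean 0.13 fixed, write α = 0.13s, β = 0.87s where s = α+β.
Need P(θ < 0.075) = 0.025 under Beta(0.13s, 0.87s). Normal approximation: (q−m)/√(m(1−m)/s) ≈ z_{0.025} = -1.96, so s ≈ 0.13·0.87·(-1.96)²/(0.075−0.13)² = 143.6.
At s = 143.6: P(θ<0.075) ≈ 0.013. Adjusting to match 0.025 gives s ≈ 113.98.
So α = 0.13·113.98 ≈ 14.82, β = 0.87·113.98 ≈ 99.16.

α ≈ 14.82, β ≈ 99.16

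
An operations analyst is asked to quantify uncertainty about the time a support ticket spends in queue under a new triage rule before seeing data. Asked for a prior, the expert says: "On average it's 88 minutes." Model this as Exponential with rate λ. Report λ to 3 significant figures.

Exponential mean = 1/λ, so λ = 1/88.0 = 0.0114.

λ ≈ 0.0114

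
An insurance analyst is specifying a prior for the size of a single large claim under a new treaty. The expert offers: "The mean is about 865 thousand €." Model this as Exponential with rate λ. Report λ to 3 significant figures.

λ ≈ 0.00116

Exponential mean = 1/λ, so λ = 1/865.0 = 0.00116.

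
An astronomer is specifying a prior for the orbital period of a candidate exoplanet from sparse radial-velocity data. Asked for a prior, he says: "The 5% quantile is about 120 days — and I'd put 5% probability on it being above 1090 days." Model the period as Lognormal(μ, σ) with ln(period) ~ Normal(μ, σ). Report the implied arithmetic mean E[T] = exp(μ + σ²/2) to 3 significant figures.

If T ~ Lognormal(μ,σ) then ln T ~ Normal(μ,σ), so the p-quantile of ln T is μ + z_p·σ.
ln(120) = 4.787 and ln(1090) = 6.994; z_{0.05} = -1.645, z_{0.95} = 1.645.
σ = (6.994 − 4.787)/(1.645 − (-1.645)) = 0.671.
μ = 4.787 − (-1.645)·0.671 = 5.891.
E[T] = exp(μ + σ²/2) = exp(5.891 + 0.2249) = 453 days.

E[T] ≈ 453 days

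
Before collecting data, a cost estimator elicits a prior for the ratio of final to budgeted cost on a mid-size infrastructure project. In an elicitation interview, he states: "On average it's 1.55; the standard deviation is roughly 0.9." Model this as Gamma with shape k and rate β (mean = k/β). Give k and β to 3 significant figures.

k ≈ 2.97, β ≈ 1.91

For Gamma(k, rate β): mean = k/β, variance = k/β², so CV = 1/√k.
CV = SD/mean = 0.9/1.55 = 0.5806, hence k = 1/CV² = 2.97.
Then β = k/mean = 2.97/1.55 = 1.91.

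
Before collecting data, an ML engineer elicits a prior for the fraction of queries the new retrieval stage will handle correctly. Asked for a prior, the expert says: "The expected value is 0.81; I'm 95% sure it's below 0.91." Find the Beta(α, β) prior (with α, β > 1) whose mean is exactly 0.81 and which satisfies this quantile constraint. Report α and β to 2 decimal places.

With mean 0.81 fixed, write α = 0.81s, β = 0.19s where s = α+β.
Need P(θ < 0.91) = 0.95 under Beta(0.81s, 0.19s). Normal approximation: (q−m)/√(m(1−m)/s) ≈ z_{0.95} = 1.64, so s ≈ 0.81·0.19·(1.64)²/(0.91−0.81)² = 41.6.
At s = 41.6: P(θ<0.91) ≈ 0.971. Adjusting to match 0.95 gives s ≈ 32.28.
So α = 0.81·32.28 ≈ 26.15, β = 0.19·32.28 ≈ 6.13.

α ≈ 26.15, β ≈ 6.13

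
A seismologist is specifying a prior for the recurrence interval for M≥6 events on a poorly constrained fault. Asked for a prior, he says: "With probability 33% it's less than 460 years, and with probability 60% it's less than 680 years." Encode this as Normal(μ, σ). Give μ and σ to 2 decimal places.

μ = 599.60, σ = 317.34

For Normal(μ,σ), the p-quantile is μ + z_p·σ. Here z_{0.33} = -0.4399, z_{0.6} = 0.2533.
So 460 = μ − 0.4399σ and 680 = μ + 0.2533σ.
Subtracting: σ = (680 − 460)/(0.2533 − (-0.4399)) = 317.34.
Then μ = 460 − (-0.4399)·317.34 = 599.60.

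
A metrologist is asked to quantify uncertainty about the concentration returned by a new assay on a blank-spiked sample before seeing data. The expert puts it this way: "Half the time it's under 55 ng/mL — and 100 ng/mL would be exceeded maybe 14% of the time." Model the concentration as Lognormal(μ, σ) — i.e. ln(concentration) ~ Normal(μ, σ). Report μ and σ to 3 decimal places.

μ ≈ 4.007, σ ≈ 0.553

If T ~ Lognormal(μ,σ) then ln T ~ Normal(μ,σ), so the p-quantile of ln T is μ + z_p·σ.
ln(55) = 4.007 and ln(100) = 4.605; z_{0.5} = 0, z_{0.86} = 1.08.
σ = (4.605 − 4.007)/(1.08 − (0)) = 0.553.
μ = 4.007 − (0)·0.553 = 4.007.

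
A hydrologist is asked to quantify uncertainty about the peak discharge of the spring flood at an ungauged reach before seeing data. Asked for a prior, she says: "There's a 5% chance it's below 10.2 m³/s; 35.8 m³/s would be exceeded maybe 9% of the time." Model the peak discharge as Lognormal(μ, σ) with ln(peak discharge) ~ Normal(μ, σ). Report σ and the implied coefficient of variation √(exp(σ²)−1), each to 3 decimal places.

σ ≈ 0.421, CV ≈ 0.440

If T ~ Lognormal(μ,σ) then ln T ~ Normal(μ,σ), so the p-quantile of ln T is μ + z_p·σ.
ln(10.2) = 2.322 and ln(35.8) = 3.578; z_{0.05} = -1.645, z_{0.91} = 1.341.
σ = (3.578 − 2.322)/(1.341 − (-1.645)) = 0.421.
μ = 2.322 − (-1.645)·0.421 = 3.014.
CV = √(exp(σ²)−1) = √(exp(0.1769)−1) = 0.440.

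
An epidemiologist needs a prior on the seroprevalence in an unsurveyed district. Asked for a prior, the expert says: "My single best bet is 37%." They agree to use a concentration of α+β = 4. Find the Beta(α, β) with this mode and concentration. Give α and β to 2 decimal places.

For α,β > 1 the Beta mode is (α−1)/(α+β−2). With α+β = 4, the mode is (α−1)/2.
Set (α−1)/2 = 0.37 → α = 1 + 0.37·2 = 1.74.
β = 4 − α = 2.26.

α = 1.74, β = 2.26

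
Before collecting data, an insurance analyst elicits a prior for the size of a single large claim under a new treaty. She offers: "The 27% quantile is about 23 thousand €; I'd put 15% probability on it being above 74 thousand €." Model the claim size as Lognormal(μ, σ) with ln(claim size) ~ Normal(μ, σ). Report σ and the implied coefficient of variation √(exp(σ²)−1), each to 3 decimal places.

σ ≈ 0.709, CV ≈ 0.808

If T ~ Lognormal(μ,σ) then ln T ~ Normal(μ,σ), so the p-quantile of ln T is μ + z_p·σ.
ln(23) = 3.135 and ln(74) = 4.304; z_{0.27} = -0.6128, z_{0.85} = 1.036.
σ = (4.304 − 3.135)/(1.036 − (-0.6128)) = 0.709.
μ = 3.135 − (-0.6128)·0.709 = 3.570.
CV = √(exp(σ²)−1) = √(exp(0.5020)−1) = 0.808.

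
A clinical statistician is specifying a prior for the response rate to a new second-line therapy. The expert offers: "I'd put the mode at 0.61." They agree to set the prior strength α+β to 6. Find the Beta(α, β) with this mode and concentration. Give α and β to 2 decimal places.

α = 3.44, β = 2.56

For α,β > 1 the Beta mode is (α−1)/(α+β−2). With α+β = 6, the mode is (α−1)/4.
Set (α−1)/4 = 0.61 → α = 1 + 0.61·4 = 3.44.
β = 6 − α = 2.56.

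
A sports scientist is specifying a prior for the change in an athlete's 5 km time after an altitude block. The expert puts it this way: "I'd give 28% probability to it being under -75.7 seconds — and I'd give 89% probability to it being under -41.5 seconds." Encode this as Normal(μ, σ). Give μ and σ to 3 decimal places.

μ = -64.683, σ = 18.902

For Normal(μ,σ), the p-quantile is μ + z_p·σ. Here z_{0.28} = -0.5828, z_{0.89} = 1.227.
So -75.7 = μ − 0.5828σ and -41.5 = μ + 1.227σ.
Subtracting: σ = (-41.5 − -75.7)/(1.227 − (-0.5828)) = 18.902.
Then μ = -75.7 − (-0.5828)·18.902 = -64.683.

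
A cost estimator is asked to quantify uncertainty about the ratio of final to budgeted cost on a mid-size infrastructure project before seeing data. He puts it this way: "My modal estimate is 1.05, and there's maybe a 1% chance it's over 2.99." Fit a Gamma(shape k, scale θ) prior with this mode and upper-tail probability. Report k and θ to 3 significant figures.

Gamma(k,θ) with k>1 has mode (k−1)θ, so θ = 1.05/(k−1).
Need P(X < 2.99) = 0.99 with θ tied to k this way. Start at k = 2, θ = 1.05: P(X<2.99) ≈ 0.777.
Too low — raise k to concentrate. Iterating converges to k ≈ 5.16.
Then θ = 1.05/(5.16−1) ≈ 0.252.

k ≈ 5.16, θ ≈ 0.252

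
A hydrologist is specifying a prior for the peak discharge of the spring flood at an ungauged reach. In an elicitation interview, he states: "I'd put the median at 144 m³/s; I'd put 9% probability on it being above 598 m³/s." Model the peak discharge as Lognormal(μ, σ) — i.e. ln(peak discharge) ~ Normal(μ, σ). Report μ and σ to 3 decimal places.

If T ~ Lognormal(μ,σ) then ln T ~ Normal(μ,σ), so the p-quantile of ln T is μ + z_p·σ.
ln(144) = 4.97 and ln(598) = 6.394; z_{0.5} = 0, z_{0.91} = 1.341.
σ = (6.394 − 4.97)/(1.341 − (0)) = 1.062.
μ = 4.97 − (0)·1.062 = 4.970.

μ ≈ 4.970, σ ≈ 1.062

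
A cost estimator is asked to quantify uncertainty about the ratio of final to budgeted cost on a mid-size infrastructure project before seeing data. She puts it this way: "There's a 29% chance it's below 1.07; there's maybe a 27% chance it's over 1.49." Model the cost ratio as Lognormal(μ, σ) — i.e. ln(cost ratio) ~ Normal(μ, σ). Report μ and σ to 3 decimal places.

μ ≈ 0.225, σ ≈ 0.284

If T ~ Lognormal(μ,σ) then ln T ~ Normal(μ,σ), so the p-quantile of ln T is μ + z_p·σ.
ln(1.07) = 0.06766 and ln(1.49) = 0.3988; z_{0.29} = -0.5534, z_{0.73} = 0.6128.
σ = (0.3988 − 0.06766)/(0.6128 − (-0.5534)) = 0.284.
μ = 0.06766 − (-0.5534)·0.284 = 0.225.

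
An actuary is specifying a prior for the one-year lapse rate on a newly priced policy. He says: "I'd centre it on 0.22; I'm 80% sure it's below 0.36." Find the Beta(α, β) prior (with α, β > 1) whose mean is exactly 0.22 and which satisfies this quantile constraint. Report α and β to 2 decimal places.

α ≈ 1.08, β ≈ 3.85

With mean 0.22 fixed, write α = 0.22s, β = 0.78s where s = α+β.
Need P(θ < 0.36) = 0.8 under Beta(0.22s, 0.78s). Normal approximation: (q−m)/√(m(1−m)/s) ≈ z_{0.8} = 0.842, so s ≈ 0.22·0.78·(0.842)²/(0.36−0.22)² = 6.2.
At s = 6.2: P(θ<0.36) ≈ 0.817. Adjusting to match 0.8 gives s ≈ 4.93.
So α = 0.22·4.93 ≈ 1.08, β = 0.78·4.93 ≈ 3.85.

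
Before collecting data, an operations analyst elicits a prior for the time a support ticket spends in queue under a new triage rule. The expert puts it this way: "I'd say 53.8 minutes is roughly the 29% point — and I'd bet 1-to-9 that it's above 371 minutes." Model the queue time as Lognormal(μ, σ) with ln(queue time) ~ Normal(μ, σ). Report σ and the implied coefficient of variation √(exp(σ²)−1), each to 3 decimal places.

σ ≈ 1.052, CV ≈ 1.424

If T ~ Lognormal(μ,σ) then ln T ~ Normal(μ,σ), so the p-quantile of ln T is μ + z_p·σ.
ln(53.8) = 3.985 and ln(371) = 5.916; z_{0.29} = -0.5534, z_{0.9} = 1.282.
σ = (5.916 − 3.985)/(1.282 − (-0.5534)) = 1.052.
μ = 3.985 − (-0.5534)·1.052 = 4.568.
CV = √(exp(σ²)−1) = √(exp(1.1074)−1) = 1.424.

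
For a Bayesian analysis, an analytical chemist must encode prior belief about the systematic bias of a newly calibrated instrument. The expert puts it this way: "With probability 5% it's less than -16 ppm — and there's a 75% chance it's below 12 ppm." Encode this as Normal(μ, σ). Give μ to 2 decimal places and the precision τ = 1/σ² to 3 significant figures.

μ = 3.86, τ = 0.00686

For Normal(μ,σ), the p-quantile is μ + z_p·σ. Here z_{0.05} = -1.645, z_{0.75} = 0.6745.
So -16 = μ − 1.645σ and 12 = μ + 0.6745σ.
Subtracting: σ = (12 − -16)/(0.6745 − (-1.645)) = 12.07.
Then μ = -16 − (-1.645)·12.07 = 3.86.
Precision τ = 1/σ² = 1/12.07² = 0.00686.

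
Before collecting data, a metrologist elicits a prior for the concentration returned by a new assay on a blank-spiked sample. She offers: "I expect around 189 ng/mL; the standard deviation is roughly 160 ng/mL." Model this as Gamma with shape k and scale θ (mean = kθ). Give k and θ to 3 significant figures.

k ≈ 1.4, θ ≈ 135

For Gamma(k, scale θ): mean = kθ, variance = kθ², so CV = 1/√k.
CV = SD/mean = 160/189 = 0.8466, hence k = 1/CV² = 1.4.
Then θ = mean/k = 189/1.4 = 135.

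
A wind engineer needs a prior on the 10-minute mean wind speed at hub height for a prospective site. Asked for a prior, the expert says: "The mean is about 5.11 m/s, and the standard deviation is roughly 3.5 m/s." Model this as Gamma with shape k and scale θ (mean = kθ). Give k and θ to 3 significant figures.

k ≈ 2.13, θ ≈ 2.4

For Gamma(k, scale θ): mean = kθ, variance = kθ², so CV = 1/√k.
CV = SD/mean = 3.5/5.11 = 0.6849, hence k = 1/CV² = 2.13.
Then θ = mean/k = 5.11/2.13 = 2.4.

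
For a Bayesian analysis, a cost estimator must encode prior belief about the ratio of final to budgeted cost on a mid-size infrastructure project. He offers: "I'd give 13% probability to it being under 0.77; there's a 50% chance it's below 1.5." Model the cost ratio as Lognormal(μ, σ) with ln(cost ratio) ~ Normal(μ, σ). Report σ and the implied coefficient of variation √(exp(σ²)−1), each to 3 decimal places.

σ ≈ 0.592, CV ≈ 0.648

If T ~ Lognormal(μ,σ) then ln T ~ Normal(μ,σ), so the p-quantile of ln T is μ + z_p·σ.
ln(0.77) = -0.2614 and ln(1.5) = 0.4055; z_{0.13} = -1.126, z_{0.5} = 0.
σ = (0.4055 − -0.2614)/(0 − (-1.126)) = 0.592.
μ = -0.2614 − (-1.126)·0.592 = 0.405.
CV = √(exp(σ²)−1) = √(exp(0.3505)−1) = 0.648.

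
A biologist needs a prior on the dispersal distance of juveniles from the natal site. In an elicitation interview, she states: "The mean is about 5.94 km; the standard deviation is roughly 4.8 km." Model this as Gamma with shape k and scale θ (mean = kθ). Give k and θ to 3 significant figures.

For Gamma(k, scale θ): mean = kθ, variance = kθ², so CV = 1/√k.
CV = SD/mean = 4.8/5.94 = 0.8081, hence k = 1/CV² = 1.53.
Then θ = mean/k = 5.94/1.53 = 3.88.

k ≈ 1.53, θ ≈ 3.88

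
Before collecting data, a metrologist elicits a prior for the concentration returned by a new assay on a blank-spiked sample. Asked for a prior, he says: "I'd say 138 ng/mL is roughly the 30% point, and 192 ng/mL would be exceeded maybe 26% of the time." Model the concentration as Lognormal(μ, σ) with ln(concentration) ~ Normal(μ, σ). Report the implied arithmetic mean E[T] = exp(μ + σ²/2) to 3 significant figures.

If T ~ Lognormal(μ,σ) then ln T ~ Normal(μ,σ), so the p-quantile of ln T is μ + z_p·σ.
ln(138) = 4.927 and ln(192) = 5.257; z_{0.3} = -0.5244, z_{0.74} = 0.6433.
σ = (5.257 − 4.927)/(0.6433 − (-0.5244)) = 0.283.
μ = 4.927 − (-0.5244)·0.283 = 5.076.
E[T] = exp(μ + σ²/2) = exp(5.076 + 0.0400) = 167 ng/mL.

E[T] ≈ 167 ng/mL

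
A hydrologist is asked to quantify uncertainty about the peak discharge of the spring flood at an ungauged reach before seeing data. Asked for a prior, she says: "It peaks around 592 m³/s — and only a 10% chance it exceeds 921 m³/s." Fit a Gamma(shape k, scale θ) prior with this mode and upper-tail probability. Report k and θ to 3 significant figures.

k ≈ 10.6, θ ≈ 61.8

Gamma(k,θ) with k>1 has mode (k−1)θ, so θ = 592/(k−1).
Need P(X < 921) = 0.9 with θ tied to k this way. Start at k = 2, θ = 592: P(X<921) ≈ 0.461.
Too low — raise k to concentrate. Iterating converges to k ≈ 10.6.
Then θ = 592/(10.6−1) ≈ 61.8.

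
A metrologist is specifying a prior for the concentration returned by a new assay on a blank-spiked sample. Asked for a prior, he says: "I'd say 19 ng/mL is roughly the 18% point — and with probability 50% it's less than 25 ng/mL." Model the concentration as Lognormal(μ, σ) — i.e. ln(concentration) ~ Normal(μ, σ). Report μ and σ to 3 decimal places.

μ ≈ 3.219, σ ≈ 0.300

If T ~ Lognormal(μ,σ) then ln T ~ Normal(μ,σ), so the p-quantile of ln T is μ + z_p·σ.
ln(19) = 2.944 and ln(25) = 3.219; z_{0.18} = -0.9154, z_{0.5} = 0.
σ = (3.219 − 2.944)/(0 − (-0.9154)) = 0.300.
μ = 2.944 − (-0.9154)·0.300 = 3.219.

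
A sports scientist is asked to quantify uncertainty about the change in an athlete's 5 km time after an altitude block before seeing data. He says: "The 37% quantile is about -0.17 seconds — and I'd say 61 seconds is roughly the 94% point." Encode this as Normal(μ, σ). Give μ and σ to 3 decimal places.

For Normal(μ,σ), the p-quantile is μ + z_p·σ. Here z_{0.37} = -0.3319, z_{0.94} = 1.555.
So -0.17 = μ − 0.3319σ and 61 = μ + 1.555σ.
Subtracting: σ = (61 − -0.17)/(1.555 − (-0.3319)) = 32.423.
Then μ = -0.17 − (-0.3319)·32.423 = 10.590.

μ = 10.590, σ = 32.423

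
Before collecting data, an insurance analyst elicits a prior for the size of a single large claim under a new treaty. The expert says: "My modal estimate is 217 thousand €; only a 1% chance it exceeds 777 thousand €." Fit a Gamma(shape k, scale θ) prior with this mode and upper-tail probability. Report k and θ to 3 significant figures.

Gamma(k,θ) with k>1 has mode (k−1)θ, so θ = 217/(k−1).
Need P(X < 777) = 0.99 with θ tied to k this way. Start at k = 2, θ = 217: P(X<777) ≈ 0.872.
Too low — raise k to concentrate. Iterating converges to k ≈ 3.65.
Then θ = 217/(3.65−1) ≈ 82.

k ≈ 3.65, θ ≈ 82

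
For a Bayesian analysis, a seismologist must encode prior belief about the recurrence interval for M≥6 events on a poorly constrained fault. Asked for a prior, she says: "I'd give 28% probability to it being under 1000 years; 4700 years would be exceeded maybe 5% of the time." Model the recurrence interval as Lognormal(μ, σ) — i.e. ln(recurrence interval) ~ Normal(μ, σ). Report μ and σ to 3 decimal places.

If T ~ Lognormal(μ,σ) then ln T ~ Normal(μ,σ), so the p-quantile of ln T is μ + z_p·σ.
ln(1000) = 6.908 and ln(4700) = 8.455; z_{0.28} = -0.5828, z_{0.95} = 1.645.
σ = (8.455 − 6.908)/(1.645 − (-0.5828)) = 0.695.
μ = 6.908 − (-0.5828)·0.695 = 7.313.

μ ≈ 7.313, σ ≈ 0.695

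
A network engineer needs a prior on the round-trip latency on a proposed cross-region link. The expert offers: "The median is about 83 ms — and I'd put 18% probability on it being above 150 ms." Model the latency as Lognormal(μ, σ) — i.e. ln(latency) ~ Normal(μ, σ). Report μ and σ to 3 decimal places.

μ ≈ 4.419, σ ≈ 0.647

If T ~ Lognormal(μ,σ) then ln T ~ Normal(μ,σ), so the p-quantile of ln T is μ + z_p·σ.
ln(83) = 4.419 and ln(150) = 5.011; z_{0.5} = 0, z_{0.82} = 0.9154.
σ = (5.011 − 4.419)/(0.9154 − (0)) = 0.647.
μ = 4.419 − (0)·0.647 = 4.419.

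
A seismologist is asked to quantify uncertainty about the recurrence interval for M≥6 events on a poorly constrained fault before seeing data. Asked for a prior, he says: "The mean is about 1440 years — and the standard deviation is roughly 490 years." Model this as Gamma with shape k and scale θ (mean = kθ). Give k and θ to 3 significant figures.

For Gamma(k, scale θ): mean = kθ, variance = kθ², so CV = 1/√k.
CV = SD/mean = 490/1440 = 0.3403, hence k = 1/CV² = 8.64.
Then θ = mean/k = 1440/8.64 = 167.

k ≈ 8.64, θ ≈ 167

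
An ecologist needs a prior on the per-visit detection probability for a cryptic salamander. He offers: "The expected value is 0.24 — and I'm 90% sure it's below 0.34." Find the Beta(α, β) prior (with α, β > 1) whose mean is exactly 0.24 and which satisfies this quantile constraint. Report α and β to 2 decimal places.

α ≈ 7.56, β ≈ 23.95

With mean 0.24 fixed, write α = 0.24s, β = 0.76s where s = α+β.
Need P(θ < 0.34) = 0.9 under Beta(0.24s, 0.76s). Normal approximation: (q−m)/√(m(1−m)/s) ≈ z_{0.9} = 1.28, so s ≈ 0.24·0.76·(1.28)²/(0.34−0.24)² = 30.0.
At s = 30.0: P(θ<0.34) ≈ 0.895. Adjusting to match 0.9 gives s ≈ 31.51.
So α = 0.24·31.51 ≈ 7.56, β = 0.76·31.51 ≈ 23.95.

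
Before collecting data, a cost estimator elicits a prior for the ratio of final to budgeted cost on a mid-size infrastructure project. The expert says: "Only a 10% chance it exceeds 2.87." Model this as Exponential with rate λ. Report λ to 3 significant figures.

λ ≈ 0.802

P(T > 2.87) = e^(−λ·2.87) = 0.1, so λ = −ln(0.1)/2.87 = 0.802.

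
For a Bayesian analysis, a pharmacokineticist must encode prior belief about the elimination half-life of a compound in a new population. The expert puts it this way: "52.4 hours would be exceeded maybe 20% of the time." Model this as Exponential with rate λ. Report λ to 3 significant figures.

λ ≈ 0.0307

P(T > 52.4) = e^(−λ·52.4) = 0.2, so λ = −ln(0.2)/52.4 = 0.0307.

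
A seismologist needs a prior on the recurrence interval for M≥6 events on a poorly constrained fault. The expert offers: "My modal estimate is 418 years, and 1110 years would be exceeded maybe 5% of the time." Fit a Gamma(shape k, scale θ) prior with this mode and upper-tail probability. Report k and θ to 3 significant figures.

k ≈ 3.83, θ ≈ 148

Gamma(k,θ) with k>1 has mode (k−1)θ, so θ = 418/(k−1).
Need P(X < 1110) = 0.95 with θ tied to k this way. Start at k = 2, θ = 418: P(X<1110) ≈ 0.743.
Too low — raise k to concentrate. Iterating converges to k ≈ 3.83.
Then θ = 418/(3.83−1) ≈ 148.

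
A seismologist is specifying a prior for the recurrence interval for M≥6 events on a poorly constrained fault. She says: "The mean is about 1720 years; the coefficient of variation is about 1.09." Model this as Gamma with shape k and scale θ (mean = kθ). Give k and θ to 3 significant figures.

k ≈ 0.842, θ ≈ 2040

For Gamma(k, scale θ): mean = kθ, variance = kθ², so CV = 1/√k.
CV = 1.09, hence k = 1/CV² = 0.842.
Then θ = mean/k = 1720/0.842 = 2040.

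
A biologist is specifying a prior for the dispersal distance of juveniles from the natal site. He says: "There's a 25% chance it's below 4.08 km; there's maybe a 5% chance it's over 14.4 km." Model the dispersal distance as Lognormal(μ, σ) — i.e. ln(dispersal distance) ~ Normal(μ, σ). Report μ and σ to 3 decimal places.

μ ≈ 1.773, σ ≈ 0.544

If T ~ Lognormal(μ,σ) then ln T ~ Normal(μ,σ), so the p-quantile of ln T is μ + z_p·σ.
ln(4.08) = 1.406 and ln(14.4) = 2.667; z_{0.25} = -0.6745, z_{0.95} = 1.645.
σ = (2.667 − 1.406)/(1.645 − (-0.6745)) = 0.544.
μ = 1.406 − (-0.6745)·0.544 = 1.773.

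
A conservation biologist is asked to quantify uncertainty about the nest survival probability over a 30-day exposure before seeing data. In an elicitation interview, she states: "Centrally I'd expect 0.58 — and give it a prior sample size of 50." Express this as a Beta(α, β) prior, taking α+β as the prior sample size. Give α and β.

α = 29, β = 21

Under the effective-sample-size interpretation, Beta(α, β) has prior mean α/(α+β) and prior sample size α+β.
So α+β = 50 and α/(α+β) = 0.58, giving α = 0.58·50 = 29 and β = 50 − 29 = 21.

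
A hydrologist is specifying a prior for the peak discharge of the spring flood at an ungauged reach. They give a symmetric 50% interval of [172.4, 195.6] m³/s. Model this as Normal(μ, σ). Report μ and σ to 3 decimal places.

μ = 184.000, σ = 17.198

A symmetric 50% interval runs μ ± z·σ with z = 0.6745.
Half-width = 11.6, so σ = 11.6/0.6745 = 17.198.
μ is the interval midpoint, 184.000.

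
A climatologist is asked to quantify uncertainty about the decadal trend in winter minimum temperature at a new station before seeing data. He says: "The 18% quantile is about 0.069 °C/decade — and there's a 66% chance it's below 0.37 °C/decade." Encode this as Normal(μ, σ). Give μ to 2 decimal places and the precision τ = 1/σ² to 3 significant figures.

μ = 0.28, τ = 19.5

For Normal(μ,σ), the p-quantile is μ + z_p·σ. Here z_{0.18} = -0.9154, z_{0.66} = 0.4125.
So 0.069 = μ − 0.9154σ and 0.37 = μ + 0.4125σ.
Subtracting: σ = (0.37 − 0.069)/(0.4125 − (-0.9154)) = 0.23.
Then μ = 0.069 − (-0.9154)·0.23 = 0.28.
Precision τ = 1/σ² = 1/0.2267² = 19.5.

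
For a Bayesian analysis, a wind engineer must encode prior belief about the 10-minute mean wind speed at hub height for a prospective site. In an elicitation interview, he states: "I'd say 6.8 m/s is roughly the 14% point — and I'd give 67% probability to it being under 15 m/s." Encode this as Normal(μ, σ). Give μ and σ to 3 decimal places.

For Normal(μ,σ), the p-quantile is μ + z_p·σ. Here z_{0.14} = -1.08, z_{0.67} = 0.4399.
So 6.8 = μ − 1.08σ and 15 = μ + 0.4399σ.
Subtracting: σ = (15 − 6.8)/(0.4399 − (-1.08)) = 5.394.
Then μ = 6.8 − (-1.08)·5.394 = 12.627.

μ = 12.627, σ = 5.394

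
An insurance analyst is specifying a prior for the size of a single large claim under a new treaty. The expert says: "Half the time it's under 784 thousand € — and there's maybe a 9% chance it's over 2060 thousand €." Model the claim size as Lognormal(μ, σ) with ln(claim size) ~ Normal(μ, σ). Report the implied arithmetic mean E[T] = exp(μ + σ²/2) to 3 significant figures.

If T ~ Lognormal(μ,σ) then ln T ~ Normal(μ,σ), so the p-quantile of ln T is μ + z_p·σ.
ln(784) = 6.664 and ln(2060) = 7.63; z_{0.5} = 0, z_{0.91} = 1.341.
σ = (7.63 − 6.664)/(1.341 − (0)) = 0.721.
μ = 6.664 − (0)·0.721 = 6.664.
E[T] = exp(μ + σ²/2) = exp(6.664 + 0.2596) = 1020 thousand €.

E[T] ≈ 1020 thousand €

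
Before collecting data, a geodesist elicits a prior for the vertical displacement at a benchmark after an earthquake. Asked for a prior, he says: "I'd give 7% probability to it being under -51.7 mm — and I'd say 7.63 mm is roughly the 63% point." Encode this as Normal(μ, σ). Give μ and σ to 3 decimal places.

For Normal(μ,σ), the p-quantile is μ + z_p·σ. Here z_{0.07} = -1.476, z_{0.63} = 0.3319.
So -51.7 = μ − 1.476σ and 7.63 = μ + 0.3319σ.
Subtracting: σ = (7.63 − -51.7)/(0.3319 − (-1.476)) = 32.822.
Then μ = -51.7 − (-1.476)·32.822 = -3.262.

μ = -3.262, σ = 32.822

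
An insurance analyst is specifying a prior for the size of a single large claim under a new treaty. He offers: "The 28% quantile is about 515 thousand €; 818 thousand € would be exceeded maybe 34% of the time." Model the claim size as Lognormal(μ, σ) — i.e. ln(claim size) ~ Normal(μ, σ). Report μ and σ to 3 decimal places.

μ ≈ 6.515, σ ≈ 0.465

If T ~ Lognormal(μ,σ) then ln T ~ Normal(μ,σ), so the p-quantile of ln T is μ + z_p·σ.
ln(515) = 6.244 and ln(818) = 6.707; z_{0.28} = -0.5828, z_{0.66} = 0.4125.
σ = (6.707 − 6.244)/(0.4125 − (-0.5828)) = 0.465.
μ = 6.244 − (-0.5828)·0.465 = 6.515.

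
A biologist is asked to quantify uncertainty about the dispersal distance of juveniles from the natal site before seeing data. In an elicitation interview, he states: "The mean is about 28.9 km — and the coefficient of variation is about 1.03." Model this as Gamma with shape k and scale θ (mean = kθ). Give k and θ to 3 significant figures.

k ≈ 0.943, θ ≈ 30.7

For Gamma(k, scale θ): mean = kθ, variance = kθ², so CV = 1/√k.
CV = 1.03, hence k = 1/CV² = 0.943.
Then θ = mean/k = 28.9/0.943 = 30.7.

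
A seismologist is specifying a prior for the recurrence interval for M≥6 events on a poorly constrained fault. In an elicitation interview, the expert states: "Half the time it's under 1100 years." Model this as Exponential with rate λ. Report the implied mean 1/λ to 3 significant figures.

mean ≈ 1590 years

Exponential median = ln 2 / λ, so λ = ln 2 / 1100.0 = 0.00063.
Mean = 1/λ = 1590 years.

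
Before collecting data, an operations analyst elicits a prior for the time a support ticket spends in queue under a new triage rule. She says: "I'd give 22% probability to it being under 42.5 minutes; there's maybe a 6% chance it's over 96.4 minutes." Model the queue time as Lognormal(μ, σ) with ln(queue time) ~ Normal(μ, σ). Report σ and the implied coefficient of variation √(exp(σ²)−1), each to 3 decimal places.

σ ≈ 0.352, CV ≈ 0.363

If T ~ Lognormal(μ,σ) then ln T ~ Normal(μ,σ), so the p-quantile of ln T is μ + z_p·σ.
ln(42.5) = 3.75 and ln(96.4) = 4.569; z_{0.22} = -0.7722, z_{0.94} = 1.555.
σ = (4.569 − 3.75)/(1.555 − (-0.7722)) = 0.352.
μ = 3.75 − (-0.7722)·0.352 = 4.021.
CV = √(exp(σ²)−1) = √(exp(0.1239)−1) = 0.363.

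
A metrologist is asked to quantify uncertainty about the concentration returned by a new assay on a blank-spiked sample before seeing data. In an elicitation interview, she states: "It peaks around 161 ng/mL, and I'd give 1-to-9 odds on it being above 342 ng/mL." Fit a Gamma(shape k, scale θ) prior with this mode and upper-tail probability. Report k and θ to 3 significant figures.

Gamma(k,θ) with k>1 has mode (k−1)θ, so θ = 161/(k−1).
Need P(X < 342) = 0.9 with θ tied to k this way. Start at k = 2, θ = 161: P(X<342) ≈ 0.627.
Too low — raise k to concentrate. Iterating converges to k ≈ 4.39.
Then θ = 161/(4.39−1) ≈ 47.6.

k ≈ 4.39, θ ≈ 47.6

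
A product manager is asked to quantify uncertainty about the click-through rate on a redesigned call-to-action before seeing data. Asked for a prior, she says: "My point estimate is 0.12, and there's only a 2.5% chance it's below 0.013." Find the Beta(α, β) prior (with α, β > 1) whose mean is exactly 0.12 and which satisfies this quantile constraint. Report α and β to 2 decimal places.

With mean 0.12 fixed, write α = 0.12s, β = 0.88s where s = α+β.
Need P(θ < 0.013) = 0.025 under Beta(0.12s, 0.88s). Normal approximation: (q−m)/√(m(1−m)/s) ≈ z_{0.025} = -1.96, so s ≈ 0.12·0.88·(-1.96)²/(0.013−0.12)² = 35.4.
At s = 35.4: P(θ<0.013) ≈ 0.001. Adjusting to match 0.025 gives s ≈ 14.75.
So α = 0.12·14.75 ≈ 1.77, β = 0.88·14.75 ≈ 12.98.

α ≈ 1.77, β ≈ 12.98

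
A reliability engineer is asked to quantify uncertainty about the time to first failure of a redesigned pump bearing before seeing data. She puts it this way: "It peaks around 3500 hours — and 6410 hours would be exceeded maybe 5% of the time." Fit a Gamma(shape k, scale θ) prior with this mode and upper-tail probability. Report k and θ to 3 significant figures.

k ≈ 8.61, θ ≈ 460

Gamma(k,θ) with k>1 has mode (k−1)θ, so θ = 3500/(k−1).
Need P(X < 6410) = 0.95 with θ tied to k this way. Start at k = 2, θ = 3500: P(X<6410) ≈ 0.546.
Too low — raise k to concentrate. Iterating converges to k ≈ 8.61.
Then θ = 3500/(8.61−1) ≈ 460.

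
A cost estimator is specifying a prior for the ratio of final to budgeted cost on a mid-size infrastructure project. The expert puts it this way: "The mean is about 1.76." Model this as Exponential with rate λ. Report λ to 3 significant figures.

λ ≈ 0.568

Exponential mean = 1/λ, so λ = 1/1.76 = 0.568.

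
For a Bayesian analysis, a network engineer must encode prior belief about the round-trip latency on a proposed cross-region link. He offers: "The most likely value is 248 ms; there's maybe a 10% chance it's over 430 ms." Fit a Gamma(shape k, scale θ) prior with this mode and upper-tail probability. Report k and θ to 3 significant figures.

Gamma(k,θ) with k>1 has mode (k−1)θ, so θ = 248/(k−1).
Need P(X < 430) = 0.9 with θ tied to k this way. Start at k = 2, θ = 248: P(X<430) ≈ 0.517.
Too low — raise k to concentrate. Iterating converges to k ≈ 7.26.
Then θ = 248/(7.26−1) ≈ 39.6.

k ≈ 7.26, θ ≈ 39.6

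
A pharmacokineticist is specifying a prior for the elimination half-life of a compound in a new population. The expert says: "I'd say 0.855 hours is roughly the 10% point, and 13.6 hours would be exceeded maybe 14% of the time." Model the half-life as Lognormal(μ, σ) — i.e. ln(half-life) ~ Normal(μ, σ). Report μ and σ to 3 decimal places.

If T ~ Lognormal(μ,σ) then ln T ~ Normal(μ,σ), so the p-quantile of ln T is μ + z_p·σ.
ln(0.855) = -0.1567 and ln(13.6) = 2.61; z_{0.1} = -1.282, z_{0.86} = 1.08.
σ = (2.61 − -0.1567)/(1.08 − (-1.282)) = 1.171.
μ = -0.1567 − (-1.282)·1.171 = 1.345.

μ ≈ 1.345, σ ≈ 1.171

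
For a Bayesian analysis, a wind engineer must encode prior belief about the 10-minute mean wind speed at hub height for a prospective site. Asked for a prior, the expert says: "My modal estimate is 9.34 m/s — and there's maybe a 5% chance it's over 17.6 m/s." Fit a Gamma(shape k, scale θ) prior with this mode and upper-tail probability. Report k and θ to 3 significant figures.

Gamma(k,θ) with k>1 has mode (k−1)θ, so θ = 9.34/(k−1).
Need P(X < 17.6) = 0.95 with θ tied to k this way. Start at k = 2, θ = 9.34: P(X<17.6) ≈ 0.562.
Too low — raise k to concentrate. Iterating converges to k ≈ 7.93.
Then θ = 9.34/(7.93−1) ≈ 1.35.

k ≈ 7.93, θ ≈ 1.35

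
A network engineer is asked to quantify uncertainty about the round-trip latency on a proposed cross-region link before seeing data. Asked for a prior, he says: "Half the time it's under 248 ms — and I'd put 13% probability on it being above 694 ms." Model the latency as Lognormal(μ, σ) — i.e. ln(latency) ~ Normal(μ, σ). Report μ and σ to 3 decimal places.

μ ≈ 5.513, σ ≈ 0.914

If T ~ Lognormal(μ,σ) then ln T ~ Normal(μ,σ), so the p-quantile of ln T is μ + z_p·σ.
ln(248) = 5.513 and ln(694) = 6.542; z_{0.5} = 0, z_{0.87} = 1.126.
σ = (6.542 − 5.513)/(1.126 − (0)) = 0.914.
μ = 5.513 − (0)·0.914 = 5.513.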